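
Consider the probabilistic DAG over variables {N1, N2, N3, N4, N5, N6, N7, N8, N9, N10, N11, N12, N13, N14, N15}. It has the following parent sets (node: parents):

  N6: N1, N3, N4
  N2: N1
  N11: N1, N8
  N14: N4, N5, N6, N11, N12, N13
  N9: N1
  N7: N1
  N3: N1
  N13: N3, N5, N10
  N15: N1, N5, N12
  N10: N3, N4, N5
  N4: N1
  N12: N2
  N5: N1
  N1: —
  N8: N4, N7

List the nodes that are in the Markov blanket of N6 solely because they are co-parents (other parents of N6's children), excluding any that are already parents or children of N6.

{N5, N11, N12, N13}

Children of N6: N14.
  N14 also has parents N4, N5, N11, N12, N13.
Excluding nodes already adjacent to N6 (N1, N3, N4, N14), the co-parent-only contribution is {N5, N11, N12, N13}.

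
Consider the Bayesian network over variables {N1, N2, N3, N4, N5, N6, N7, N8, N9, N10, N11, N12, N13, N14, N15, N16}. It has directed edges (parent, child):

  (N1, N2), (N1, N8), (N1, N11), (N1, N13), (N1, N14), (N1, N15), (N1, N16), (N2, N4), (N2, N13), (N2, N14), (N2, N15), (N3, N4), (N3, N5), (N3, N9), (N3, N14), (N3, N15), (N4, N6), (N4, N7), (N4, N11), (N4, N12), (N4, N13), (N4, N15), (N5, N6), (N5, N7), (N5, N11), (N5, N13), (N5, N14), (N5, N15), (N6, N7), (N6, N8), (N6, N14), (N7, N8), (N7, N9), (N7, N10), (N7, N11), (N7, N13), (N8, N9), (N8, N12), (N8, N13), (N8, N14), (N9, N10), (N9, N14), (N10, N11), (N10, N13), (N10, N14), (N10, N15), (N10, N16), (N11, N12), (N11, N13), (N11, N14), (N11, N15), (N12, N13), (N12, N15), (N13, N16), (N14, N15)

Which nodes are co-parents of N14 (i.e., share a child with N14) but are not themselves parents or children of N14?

Children of N14: N15.
  parents(N15) \ {N14} = {N1, N2, N3, N4, N5, N10, N11, N12}.
Excluding nodes already adjacent to N14 (N1, N2, N3, N5, N6, N8, N9, N10, N11, N15), the co-parent-only contribution is {N4, N12}.

{N4, N12}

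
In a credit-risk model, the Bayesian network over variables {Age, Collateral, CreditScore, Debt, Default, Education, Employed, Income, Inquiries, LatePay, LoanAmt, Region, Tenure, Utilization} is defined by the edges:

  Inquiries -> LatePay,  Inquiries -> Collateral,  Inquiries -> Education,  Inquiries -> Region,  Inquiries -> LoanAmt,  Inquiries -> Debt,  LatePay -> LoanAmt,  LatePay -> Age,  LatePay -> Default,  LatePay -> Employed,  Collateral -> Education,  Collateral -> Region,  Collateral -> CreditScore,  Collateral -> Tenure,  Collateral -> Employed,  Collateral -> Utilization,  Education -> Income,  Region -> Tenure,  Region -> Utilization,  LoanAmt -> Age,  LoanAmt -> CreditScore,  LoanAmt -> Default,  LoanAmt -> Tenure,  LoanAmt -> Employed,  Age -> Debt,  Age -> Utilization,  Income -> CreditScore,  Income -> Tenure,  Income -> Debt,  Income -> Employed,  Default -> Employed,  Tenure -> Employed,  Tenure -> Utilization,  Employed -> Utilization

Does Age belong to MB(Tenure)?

Age is a co-parent of Tenure: both are parents of Utilization.
So Age ∈ MB(Tenure).

Yes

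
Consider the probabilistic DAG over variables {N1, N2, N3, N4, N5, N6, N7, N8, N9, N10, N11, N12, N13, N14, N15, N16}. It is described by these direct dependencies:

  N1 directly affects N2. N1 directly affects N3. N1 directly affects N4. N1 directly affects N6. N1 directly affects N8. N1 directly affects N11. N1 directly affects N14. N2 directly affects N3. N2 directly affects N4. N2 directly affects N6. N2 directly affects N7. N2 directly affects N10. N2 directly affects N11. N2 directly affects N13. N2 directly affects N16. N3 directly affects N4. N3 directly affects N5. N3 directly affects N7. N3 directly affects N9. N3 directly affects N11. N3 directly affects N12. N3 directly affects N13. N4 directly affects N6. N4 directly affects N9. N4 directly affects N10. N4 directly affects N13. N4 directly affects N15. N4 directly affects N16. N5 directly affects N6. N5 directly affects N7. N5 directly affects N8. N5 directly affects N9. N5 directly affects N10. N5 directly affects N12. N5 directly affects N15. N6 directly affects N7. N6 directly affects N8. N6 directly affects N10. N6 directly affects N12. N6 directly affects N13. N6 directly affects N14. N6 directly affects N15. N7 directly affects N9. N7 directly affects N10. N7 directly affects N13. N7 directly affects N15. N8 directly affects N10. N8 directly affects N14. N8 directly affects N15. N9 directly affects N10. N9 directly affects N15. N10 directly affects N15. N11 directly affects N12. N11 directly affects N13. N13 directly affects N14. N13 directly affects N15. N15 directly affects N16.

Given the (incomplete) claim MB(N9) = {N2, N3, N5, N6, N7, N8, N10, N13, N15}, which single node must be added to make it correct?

N9's parents: N3, N4, N5, N7.
N9's children: N10, N15.
Other parents of N9's children:
  N10: N2, N4, N5, N6, N7, N8
  N15: N4, N5, N6, N7, N8, N10, N13
MB(N9) = {N2, N3, N4, N5, N6, N7, N8, N10, N13, N15}.
Comparing with the claimed set, N4 is missing.

N4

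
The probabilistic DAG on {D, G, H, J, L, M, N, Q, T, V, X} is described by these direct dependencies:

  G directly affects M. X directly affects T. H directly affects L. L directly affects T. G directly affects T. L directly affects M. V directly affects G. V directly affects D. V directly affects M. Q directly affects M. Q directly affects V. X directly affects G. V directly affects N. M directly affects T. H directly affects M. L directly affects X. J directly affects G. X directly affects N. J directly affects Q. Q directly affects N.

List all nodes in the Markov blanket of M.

{G, H, L, Q, T, V, X}

Pa(M) = {G, H, L, Q, V}.
Ch(M) = {T}.
Other parents of M's children:
  T: G, L, X
So the Markov blanket of M is {G, H, L, Q, T, V, X}.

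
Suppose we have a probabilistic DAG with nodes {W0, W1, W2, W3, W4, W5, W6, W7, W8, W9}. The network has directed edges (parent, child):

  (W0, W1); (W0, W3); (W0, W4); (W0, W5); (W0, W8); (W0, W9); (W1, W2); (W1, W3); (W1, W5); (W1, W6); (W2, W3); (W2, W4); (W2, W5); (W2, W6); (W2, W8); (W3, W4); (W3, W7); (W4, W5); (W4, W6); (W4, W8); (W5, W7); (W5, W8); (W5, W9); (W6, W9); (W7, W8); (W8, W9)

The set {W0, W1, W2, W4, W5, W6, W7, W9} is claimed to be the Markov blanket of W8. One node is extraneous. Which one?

By definition, MB(W8) is built from W8's parents, W8's children, and the co-parents of W8.
W8's parents: W0, W2, W4, W5, W7.
W8's children: W9.
Co-parents of W8 (other parents of its children):
  parents(W9) \ {W8} = {W0, W5, W6}.
MB(W8) = {W0, W2, W4, W5, W6, W7, W9}.
W1 is neither a parent, child, nor co-parent of W8, so it does not belong.

W1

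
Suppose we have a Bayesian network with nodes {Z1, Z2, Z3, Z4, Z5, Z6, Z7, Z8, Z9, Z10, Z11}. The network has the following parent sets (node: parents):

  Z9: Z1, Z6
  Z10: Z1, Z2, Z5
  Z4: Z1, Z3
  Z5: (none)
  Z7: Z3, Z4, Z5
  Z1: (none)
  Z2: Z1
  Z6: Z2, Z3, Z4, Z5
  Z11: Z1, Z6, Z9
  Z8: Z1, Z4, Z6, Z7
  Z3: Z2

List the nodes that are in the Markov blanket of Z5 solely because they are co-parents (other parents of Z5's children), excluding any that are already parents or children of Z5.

{Z1, Z2, Z3, Z4}

Children of Z5: Z6, Z7, Z10.
  parents(Z6) \ {Z5} = {Z2, Z3, Z4}.
  Z7 also has parents Z3, Z4.
  parents(Z10) \ {Z5} = {Z1, Z2}.
Excluding nodes already adjacent to Z5 (Z6, Z7, Z10), the co-parent-only contribution is {Z1, Z2, Z3, Z4}.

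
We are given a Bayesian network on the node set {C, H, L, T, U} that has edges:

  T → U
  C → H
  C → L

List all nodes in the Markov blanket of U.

{T}

A node's Markov blanket = Pa ∪ Ch ∪ (parents of Ch other than the node itself).
Parents of U: T.
Ch(U) = {}.
With no children, U has no spouses; the co-parent set is empty.
Union: {T} ∪ {} ∪ {} = {T}.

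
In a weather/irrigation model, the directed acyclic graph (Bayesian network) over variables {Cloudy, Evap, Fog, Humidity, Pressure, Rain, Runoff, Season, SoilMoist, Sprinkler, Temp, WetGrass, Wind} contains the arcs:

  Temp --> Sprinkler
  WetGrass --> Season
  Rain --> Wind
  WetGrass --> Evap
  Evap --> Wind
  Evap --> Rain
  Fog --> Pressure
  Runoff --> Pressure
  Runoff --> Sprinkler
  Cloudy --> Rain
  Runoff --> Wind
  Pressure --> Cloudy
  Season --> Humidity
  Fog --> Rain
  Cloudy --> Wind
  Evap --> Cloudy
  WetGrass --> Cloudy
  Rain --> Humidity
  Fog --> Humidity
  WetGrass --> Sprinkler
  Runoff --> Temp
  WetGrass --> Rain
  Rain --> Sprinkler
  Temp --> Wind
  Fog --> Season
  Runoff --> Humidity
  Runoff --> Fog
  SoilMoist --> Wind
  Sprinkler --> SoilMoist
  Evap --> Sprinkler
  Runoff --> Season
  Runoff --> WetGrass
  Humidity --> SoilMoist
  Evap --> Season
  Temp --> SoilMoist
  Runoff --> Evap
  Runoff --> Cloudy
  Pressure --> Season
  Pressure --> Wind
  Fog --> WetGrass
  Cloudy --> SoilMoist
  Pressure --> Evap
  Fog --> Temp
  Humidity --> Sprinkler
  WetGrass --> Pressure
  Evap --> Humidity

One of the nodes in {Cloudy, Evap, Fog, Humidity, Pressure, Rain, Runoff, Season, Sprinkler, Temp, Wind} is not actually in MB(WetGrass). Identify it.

Wind

The Markov blanket of a node is its parents, its children, and the other parents of its children.
WetGrass has children Cloudy, Evap, Pressure, Rain, Season, Sprinkler.
Pa(WetGrass) = {Fog, Runoff}.
Parents of each child, excluding WetGrass:
  Pressure also has parents Fog, Runoff.
  Evap also has parents Pressure, Runoff.
  parents(Season) \ {WetGrass} = {Evap, Fog, Pressure, Runoff}.
  Cloudy also has parents Evap, Pressure, Runoff.
  Rain also has parents Cloudy, Evap, Fog.
  Sprinkler's other parents are Evap, Humidity, Rain, Runoff, Temp.
MB(WetGrass) = {Cloudy, Evap, Fog, Humidity, Pressure, Rain, Runoff, Season, Sprinkler, Temp}.
Wind is neither a parent, child, nor co-parent of WetGrass, so it does not belong.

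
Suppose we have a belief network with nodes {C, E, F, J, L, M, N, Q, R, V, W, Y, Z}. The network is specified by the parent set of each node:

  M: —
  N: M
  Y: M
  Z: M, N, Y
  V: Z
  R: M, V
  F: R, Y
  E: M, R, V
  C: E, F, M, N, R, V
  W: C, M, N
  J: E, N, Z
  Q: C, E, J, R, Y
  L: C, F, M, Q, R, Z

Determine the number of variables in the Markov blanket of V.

7

By definition, MB(V) is built from V's parents, V's children, and the co-parents of V.
V has parent Z.
V's children: C, E, R.
Parents of each child, excluding V:
  R also has parent M.
  E also has parents M, R.
  C's other parents are E, F, M, N, R.
MB(V) = {C, E, F, M, N, R, Z}, which has 7 nodes.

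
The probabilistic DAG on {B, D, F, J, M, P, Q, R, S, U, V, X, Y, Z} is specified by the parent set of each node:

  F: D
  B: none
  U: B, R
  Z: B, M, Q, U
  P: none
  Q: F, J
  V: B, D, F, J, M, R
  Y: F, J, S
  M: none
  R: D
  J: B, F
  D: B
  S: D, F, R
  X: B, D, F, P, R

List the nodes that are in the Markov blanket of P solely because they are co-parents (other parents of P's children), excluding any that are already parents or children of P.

Children of P: X.
  parents(X) \ {P} = {B, D, F, R}.
Excluding nodes already adjacent to P (X), the co-parent-only contribution is {B, D, F, R}.

{B, D, F, R}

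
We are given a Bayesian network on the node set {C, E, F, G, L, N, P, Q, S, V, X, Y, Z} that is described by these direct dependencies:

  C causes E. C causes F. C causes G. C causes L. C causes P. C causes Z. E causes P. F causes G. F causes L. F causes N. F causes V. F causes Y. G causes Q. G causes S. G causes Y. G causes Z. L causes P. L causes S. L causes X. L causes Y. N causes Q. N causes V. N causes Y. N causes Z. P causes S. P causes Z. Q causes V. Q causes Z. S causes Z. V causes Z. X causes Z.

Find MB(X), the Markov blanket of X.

The Markov blanket of a node is its parents, its children, and the other parents of its children.
Pa(X) = {L}.
Children of X: Z.
Co-parents of X (other parents of its children):
  Z also has parents C, G, N, P, Q, S, V.
Union: {L} ∪ {Z} ∪ {C, G, N, P, Q, S, V} = {C, G, L, N, P, Q, S, V, Z}.

{C, G, L, N, P, Q, S, V, Z}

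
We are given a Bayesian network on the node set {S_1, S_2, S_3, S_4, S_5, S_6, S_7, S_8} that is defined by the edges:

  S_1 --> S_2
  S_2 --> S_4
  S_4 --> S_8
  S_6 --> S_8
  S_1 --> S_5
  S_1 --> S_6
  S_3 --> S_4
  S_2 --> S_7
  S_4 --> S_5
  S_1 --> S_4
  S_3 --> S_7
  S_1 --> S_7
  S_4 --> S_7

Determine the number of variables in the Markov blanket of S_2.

4

Recall MB(v) = parents ∪ children ∪ spouses, where spouses are the other parents of v's children.
S_2's parents: S_1.
Children of S_2: S_4, S_7.
Parents of each child, excluding S_2:
  S_4's other parents are S_1, S_3.
  S_7 also has parents S_1, S_3, S_4.
MB(S_2) = {S_1, S_3, S_4, S_7}, which has 4 nodes.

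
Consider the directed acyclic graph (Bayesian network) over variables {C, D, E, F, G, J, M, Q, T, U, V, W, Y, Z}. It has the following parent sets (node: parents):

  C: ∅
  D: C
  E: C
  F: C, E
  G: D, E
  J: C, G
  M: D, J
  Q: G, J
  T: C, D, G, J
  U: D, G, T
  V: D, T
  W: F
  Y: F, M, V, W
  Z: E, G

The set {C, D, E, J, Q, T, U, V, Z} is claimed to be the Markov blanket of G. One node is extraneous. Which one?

Pa(G) = {D, E}.
G's children: J, Q, T, U, Z.
Parents of each child, excluding G:
  J: C
  Q: J
  T: C, D, J
  U: D, T
  Z: E
MB(G) = {C, D, E, J, Q, T, U, Z}.
V is neither a parent, child, nor co-parent of G, so it does not belong.

V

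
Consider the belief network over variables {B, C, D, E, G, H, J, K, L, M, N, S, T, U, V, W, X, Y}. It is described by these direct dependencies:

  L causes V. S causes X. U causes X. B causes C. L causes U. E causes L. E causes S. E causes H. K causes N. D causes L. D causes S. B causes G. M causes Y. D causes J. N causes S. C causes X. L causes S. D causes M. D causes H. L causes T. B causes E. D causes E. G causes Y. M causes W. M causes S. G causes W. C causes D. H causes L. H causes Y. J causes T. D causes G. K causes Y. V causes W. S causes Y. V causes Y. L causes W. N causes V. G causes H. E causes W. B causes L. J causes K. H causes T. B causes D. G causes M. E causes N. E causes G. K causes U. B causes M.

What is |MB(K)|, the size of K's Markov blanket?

Pa(K) = {J}.
Ch(K) = {N, U, Y}.
For each child, the remaining parents (spouses of K):
  N's other parent is E.
  parents(U) \ {K} = {L}.
  Y's other parents are G, H, M, S, V.
MB(K) = {E, G, H, J, L, M, N, S, U, V, Y}, which has 11 nodes.

11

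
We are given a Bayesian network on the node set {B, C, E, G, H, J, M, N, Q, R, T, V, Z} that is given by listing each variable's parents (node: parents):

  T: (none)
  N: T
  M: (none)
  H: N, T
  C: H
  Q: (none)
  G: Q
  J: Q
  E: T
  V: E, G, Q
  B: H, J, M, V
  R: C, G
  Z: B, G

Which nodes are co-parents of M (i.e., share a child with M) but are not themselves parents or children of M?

Children of M: B.
  B also has parents H, J, V.
Excluding nodes already adjacent to M (B), the co-parent-only contribution is {H, J, V}.

{H, J, V}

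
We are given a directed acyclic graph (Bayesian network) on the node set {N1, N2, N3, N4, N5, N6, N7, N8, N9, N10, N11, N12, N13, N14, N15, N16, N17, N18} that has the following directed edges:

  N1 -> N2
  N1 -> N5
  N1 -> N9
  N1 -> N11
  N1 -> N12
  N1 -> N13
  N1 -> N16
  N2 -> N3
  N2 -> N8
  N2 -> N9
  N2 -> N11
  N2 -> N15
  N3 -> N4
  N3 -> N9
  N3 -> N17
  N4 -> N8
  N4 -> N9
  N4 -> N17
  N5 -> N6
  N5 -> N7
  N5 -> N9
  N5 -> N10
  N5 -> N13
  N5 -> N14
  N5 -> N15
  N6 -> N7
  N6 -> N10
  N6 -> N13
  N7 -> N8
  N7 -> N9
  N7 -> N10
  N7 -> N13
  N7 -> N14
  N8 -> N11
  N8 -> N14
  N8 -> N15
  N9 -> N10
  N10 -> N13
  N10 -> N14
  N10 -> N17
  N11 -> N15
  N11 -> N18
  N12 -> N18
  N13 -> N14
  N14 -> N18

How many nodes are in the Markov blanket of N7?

11

A node's Markov blanket = Pa ∪ Ch ∪ (parents of Ch other than the node itself).
Parents of N7: N5, N6.
Ch(N7) = {N8, N9, N10, N13, N14}.
Co-parents of N7 (other parents of its children):
  N8's other parents are N2, N4.
  N9 also has parents N1, N2, N3, N4, N5.
  N10 also has parents N5, N6, N9.
  parents(N13) \ {N7} = {N1, N5, N6, N10}.
  N14's other parents are N5, N8, N10, N13.
MB(N7) = {N1, N2, N3, N4, N5, N6, N8, N9, N10, N13, N14}, which has 11 nodes.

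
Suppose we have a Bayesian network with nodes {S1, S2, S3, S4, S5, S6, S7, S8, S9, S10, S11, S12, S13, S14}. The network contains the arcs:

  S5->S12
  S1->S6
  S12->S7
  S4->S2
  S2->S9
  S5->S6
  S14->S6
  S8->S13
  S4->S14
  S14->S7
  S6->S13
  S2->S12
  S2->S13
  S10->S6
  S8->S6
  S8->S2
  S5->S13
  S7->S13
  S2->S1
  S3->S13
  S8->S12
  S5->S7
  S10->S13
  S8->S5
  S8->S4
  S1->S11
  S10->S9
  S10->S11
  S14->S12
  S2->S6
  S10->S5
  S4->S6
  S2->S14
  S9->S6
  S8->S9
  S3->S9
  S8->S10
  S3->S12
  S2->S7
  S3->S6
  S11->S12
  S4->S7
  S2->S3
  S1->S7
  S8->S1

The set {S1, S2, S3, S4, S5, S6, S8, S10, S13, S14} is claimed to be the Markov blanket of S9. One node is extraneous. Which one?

Ch(S9) = {S6}.
S9 has parents S2, S3, S8, S10.
For each child, the remaining parents (spouses of S9):
  S6 also has parents S1, S2, S3, S4, S5, S8, S10, S14.
MB(S9) = {S1, S2, S3, S4, S5, S6, S8, S10, S14}.
S13 is neither a parent, child, nor co-parent of S9, so it does not belong.

S13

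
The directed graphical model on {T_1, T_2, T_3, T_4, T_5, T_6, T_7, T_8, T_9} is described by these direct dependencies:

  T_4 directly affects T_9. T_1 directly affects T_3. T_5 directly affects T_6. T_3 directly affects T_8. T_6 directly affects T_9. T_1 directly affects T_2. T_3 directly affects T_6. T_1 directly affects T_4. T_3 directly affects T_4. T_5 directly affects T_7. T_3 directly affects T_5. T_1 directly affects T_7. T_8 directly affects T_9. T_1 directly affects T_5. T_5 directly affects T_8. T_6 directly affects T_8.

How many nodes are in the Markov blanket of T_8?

5

Parents of T_8: T_3, T_5, T_6.
Children of T_8: T_9.
Other parents of T_8's children:
  parents(T_9) \ {T_8} = {T_4, T_6}.
MB(T_8) = {T_3, T_4, T_5, T_6, T_9}, which has 5 nodes.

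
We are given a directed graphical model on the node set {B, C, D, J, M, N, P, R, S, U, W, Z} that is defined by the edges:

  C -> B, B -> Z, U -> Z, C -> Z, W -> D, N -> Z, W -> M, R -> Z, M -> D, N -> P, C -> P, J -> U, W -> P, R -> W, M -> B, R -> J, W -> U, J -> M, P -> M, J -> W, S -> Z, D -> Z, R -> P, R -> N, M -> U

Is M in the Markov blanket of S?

No

Pa(S) = {}.
Ch(S) = {Z}.
For each child, the remaining parents (spouses of S):
  Z's other parents are B, C, D, N, R, U.
MB(S) = {B, C, D, N, R, U, Z}; M is not in this set.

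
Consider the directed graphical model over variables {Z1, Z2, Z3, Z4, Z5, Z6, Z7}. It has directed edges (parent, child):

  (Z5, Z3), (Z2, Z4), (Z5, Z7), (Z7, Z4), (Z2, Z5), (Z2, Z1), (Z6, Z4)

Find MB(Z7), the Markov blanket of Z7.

Z7 has parent Z5.
Z7's children: Z4.
Co-parents of Z7 (other parents of its children):
  Z4's other parents are Z2, Z6.
Union: {Z5} ∪ {Z4} ∪ {Z2, Z6} = {Z2, Z4, Z5, Z6}.

{Z2, Z4, Z5, Z6}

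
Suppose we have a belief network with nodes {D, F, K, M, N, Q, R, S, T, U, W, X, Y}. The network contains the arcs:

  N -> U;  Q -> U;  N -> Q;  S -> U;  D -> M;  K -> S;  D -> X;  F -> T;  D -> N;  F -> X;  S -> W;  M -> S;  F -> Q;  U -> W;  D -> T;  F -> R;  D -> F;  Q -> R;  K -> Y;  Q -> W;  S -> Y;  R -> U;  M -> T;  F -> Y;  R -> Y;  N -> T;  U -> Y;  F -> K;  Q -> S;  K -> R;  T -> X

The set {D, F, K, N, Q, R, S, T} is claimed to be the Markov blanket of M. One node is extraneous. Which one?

R

Pa(M) = {D}.
Children of M: S, T.
For each child, the remaining parents (spouses of M):
  S also has parents K, Q.
  parents(T) \ {M} = {D, F, N}.
MB(M) = {D, F, K, N, Q, S, T}.
R is neither a parent, child, nor co-parent of M, so it does not belong.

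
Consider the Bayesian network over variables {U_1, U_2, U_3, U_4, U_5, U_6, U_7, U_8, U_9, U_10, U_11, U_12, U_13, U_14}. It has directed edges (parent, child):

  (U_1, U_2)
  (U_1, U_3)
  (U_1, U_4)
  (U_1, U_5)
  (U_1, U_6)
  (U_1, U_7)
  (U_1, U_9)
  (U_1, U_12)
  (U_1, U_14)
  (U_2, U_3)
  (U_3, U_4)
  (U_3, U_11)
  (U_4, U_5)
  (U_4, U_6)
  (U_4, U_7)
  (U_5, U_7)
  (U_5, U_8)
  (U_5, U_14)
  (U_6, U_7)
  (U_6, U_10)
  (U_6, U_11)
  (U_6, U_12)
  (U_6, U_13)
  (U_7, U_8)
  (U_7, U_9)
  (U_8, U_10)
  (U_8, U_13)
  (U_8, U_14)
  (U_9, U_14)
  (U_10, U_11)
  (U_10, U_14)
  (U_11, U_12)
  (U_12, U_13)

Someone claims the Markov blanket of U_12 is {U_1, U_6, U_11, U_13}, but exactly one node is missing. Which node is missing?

Children of U_12: U_13.
Pa(U_12) = {U_1, U_6, U_11}.
Co-parents of U_12 (other parents of its children):
  U_13: U_6, U_8
MB(U_12) = {U_1, U_6, U_8, U_11, U_13}.
Comparing with the claimed set, U_8 is missing.

U_8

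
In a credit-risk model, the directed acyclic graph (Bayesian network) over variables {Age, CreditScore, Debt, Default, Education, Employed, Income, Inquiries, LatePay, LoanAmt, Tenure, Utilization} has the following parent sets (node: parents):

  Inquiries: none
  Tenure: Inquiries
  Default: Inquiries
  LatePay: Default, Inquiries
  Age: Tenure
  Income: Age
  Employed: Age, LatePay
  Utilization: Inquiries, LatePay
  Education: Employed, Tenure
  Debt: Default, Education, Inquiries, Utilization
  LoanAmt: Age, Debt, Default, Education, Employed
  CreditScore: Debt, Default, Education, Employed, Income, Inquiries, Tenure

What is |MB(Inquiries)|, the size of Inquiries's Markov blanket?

By definition, MB(Inquiries) is built from Inquiries's parents, Inquiries's children, and the co-parents of Inquiries.
Inquiries has no parents.
Children of Inquiries: CreditScore, Debt, Default, LatePay, Tenure, Utilization.
Co-parents of Inquiries (other parents of its children):
  Tenure: no additional parents.
  Default: no additional parents.
  LatePay's other parent is Default.
  Utilization's other parent is LatePay.
  Debt also has parents Default, Education, Utilization.
  CreditScore also has parents Debt, Default, Education, Employed, Income, Tenure.
MB(Inquiries) = {CreditScore, Debt, Default, Education, Employed, Income, LatePay, Tenure, Utilization}, which has 9 nodes.

9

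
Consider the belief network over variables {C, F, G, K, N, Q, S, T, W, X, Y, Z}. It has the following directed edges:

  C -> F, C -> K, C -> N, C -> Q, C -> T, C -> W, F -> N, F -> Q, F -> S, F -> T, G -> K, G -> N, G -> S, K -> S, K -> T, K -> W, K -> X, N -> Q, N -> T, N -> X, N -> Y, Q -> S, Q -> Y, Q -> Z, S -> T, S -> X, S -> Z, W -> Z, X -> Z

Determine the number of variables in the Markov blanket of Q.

10

Q's children: S, Y, Z.
Pa(Q) = {C, F, N}.
Co-parents of Q (other parents of its children):
  S also has parents F, G, K.
  parents(Y) \ {Q} = {N}.
  Z's other parents are S, W, X.
MB(Q) = {C, F, G, K, N, S, W, X, Y, Z}, which has 10 nodes.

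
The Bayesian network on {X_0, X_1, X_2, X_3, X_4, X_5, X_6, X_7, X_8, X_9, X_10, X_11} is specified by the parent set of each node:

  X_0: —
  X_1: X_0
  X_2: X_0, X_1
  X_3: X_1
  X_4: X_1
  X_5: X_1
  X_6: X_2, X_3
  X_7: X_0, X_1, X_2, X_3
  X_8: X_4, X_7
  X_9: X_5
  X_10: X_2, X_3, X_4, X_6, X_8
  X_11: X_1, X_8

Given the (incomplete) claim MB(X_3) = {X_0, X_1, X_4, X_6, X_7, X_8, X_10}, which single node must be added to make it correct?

The Markov blanket of a node is its parents, its children, and the other parents of its children.
Parents of X_3: X_1.
X_3's children: X_6, X_7, X_10.
For each child, the remaining parents (spouses of X_3):
  X_6 also has parent X_2.
  X_7 also has parents X_0, X_1, X_2.
  X_10 also has parents X_2, X_4, X_6, X_8.
MB(X_3) = {X_0, X_1, X_2, X_4, X_6, X_7, X_8, X_10}.
Comparing with the claimed set, X_2 is missing.

X_2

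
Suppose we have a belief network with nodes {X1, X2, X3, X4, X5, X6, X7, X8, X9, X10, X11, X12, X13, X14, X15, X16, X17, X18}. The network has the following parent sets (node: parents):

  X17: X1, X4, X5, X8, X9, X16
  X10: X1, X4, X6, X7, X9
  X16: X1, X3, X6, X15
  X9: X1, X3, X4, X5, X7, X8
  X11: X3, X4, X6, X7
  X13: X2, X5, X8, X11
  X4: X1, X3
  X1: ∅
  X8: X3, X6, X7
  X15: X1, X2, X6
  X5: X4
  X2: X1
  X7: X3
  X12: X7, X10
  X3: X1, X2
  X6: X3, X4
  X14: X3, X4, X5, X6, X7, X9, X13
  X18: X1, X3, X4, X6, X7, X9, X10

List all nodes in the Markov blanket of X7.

By definition, MB(X7) is built from X7's parents, X7's children, and the co-parents of X7.
X7's children: X8, X9, X10, X11, X12, X14, X18.
Pa(X7) = {X3}.
Parents of each child, excluding X7:
  parents(X8) \ {X7} = {X3, X6}.
  X9 also has parents X1, X3, X4, X5, X8.
  X10 also has parents X1, X4, X6, X9.
  X11 also has parents X3, X4, X6.
  parents(X12) \ {X7} = {X10}.
  X14 also has parents X3, X4, X5, X6, X9, X13.
  parents(X18) \ {X7} = {X1, X3, X4, X6, X9, X10}.
Taking the union gives {X1, X3, X4, X5, X6, X8, X9, X10, X11, X12, X13, X14, X18}.

{X1, X3, X4, X5, X6, X8, X9, X10, X11, X12, X13, X14, X18}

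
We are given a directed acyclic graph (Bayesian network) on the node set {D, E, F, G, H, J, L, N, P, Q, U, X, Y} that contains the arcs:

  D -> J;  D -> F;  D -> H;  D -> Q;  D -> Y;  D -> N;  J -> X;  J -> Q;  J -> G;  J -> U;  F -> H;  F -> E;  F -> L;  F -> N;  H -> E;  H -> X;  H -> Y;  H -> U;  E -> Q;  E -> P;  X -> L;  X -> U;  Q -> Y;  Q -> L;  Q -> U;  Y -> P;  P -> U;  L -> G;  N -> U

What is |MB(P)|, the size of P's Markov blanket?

8

The Markov blanket of a node is its parents, its children, and the other parents of its children.
P's parents: E, Y.
P's children: U.
Other parents of P's children:
  parents(U) \ {P} = {H, J, N, Q, X}.
MB(P) = {E, H, J, N, Q, U, X, Y}, which has 8 nodes.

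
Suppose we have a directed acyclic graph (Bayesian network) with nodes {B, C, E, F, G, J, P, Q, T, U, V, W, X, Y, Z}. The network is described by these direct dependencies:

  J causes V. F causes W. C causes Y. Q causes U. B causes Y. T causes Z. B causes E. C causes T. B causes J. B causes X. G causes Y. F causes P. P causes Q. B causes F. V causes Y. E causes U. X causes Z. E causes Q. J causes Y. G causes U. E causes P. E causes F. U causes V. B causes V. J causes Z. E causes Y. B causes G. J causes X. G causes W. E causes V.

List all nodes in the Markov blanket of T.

{C, J, X, Z}

A node's Markov blanket = Pa ∪ Ch ∪ (parents of Ch other than the node itself).
Pa(T) = {C}.
T's children: Z.
Co-parents of T (other parents of its children):
  Z's other parents are J, X.
So the Markov blanket of T is {C, J, X, Z}.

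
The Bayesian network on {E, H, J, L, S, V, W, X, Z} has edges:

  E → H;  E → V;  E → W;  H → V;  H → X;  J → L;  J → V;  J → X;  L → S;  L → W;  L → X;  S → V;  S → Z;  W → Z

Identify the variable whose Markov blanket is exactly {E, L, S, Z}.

The target node must have every member of {E, L, S, Z} as a parent, child, or co-parent, and no others.
Parents of W: E, L; children: Z; co-parents: S.
These exactly cover the given set, so the node is W.

W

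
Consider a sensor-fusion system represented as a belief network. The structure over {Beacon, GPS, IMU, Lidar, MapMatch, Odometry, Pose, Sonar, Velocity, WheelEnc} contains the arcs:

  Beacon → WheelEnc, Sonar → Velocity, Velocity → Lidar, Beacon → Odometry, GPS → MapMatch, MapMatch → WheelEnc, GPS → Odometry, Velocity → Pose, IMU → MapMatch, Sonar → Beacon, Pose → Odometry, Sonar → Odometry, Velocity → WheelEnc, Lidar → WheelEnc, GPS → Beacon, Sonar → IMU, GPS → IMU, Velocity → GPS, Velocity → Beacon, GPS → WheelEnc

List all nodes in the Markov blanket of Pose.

Parents of Pose: Velocity.
Ch(Pose) = {Odometry}.
Other parents of Pose's children:
  Odometry also has parents Beacon, GPS, Sonar.
MB(Pose) = {Beacon, GPS, Odometry, Sonar, Velocity}.

{Beacon, GPS, Odometry, Sonar, Velocity}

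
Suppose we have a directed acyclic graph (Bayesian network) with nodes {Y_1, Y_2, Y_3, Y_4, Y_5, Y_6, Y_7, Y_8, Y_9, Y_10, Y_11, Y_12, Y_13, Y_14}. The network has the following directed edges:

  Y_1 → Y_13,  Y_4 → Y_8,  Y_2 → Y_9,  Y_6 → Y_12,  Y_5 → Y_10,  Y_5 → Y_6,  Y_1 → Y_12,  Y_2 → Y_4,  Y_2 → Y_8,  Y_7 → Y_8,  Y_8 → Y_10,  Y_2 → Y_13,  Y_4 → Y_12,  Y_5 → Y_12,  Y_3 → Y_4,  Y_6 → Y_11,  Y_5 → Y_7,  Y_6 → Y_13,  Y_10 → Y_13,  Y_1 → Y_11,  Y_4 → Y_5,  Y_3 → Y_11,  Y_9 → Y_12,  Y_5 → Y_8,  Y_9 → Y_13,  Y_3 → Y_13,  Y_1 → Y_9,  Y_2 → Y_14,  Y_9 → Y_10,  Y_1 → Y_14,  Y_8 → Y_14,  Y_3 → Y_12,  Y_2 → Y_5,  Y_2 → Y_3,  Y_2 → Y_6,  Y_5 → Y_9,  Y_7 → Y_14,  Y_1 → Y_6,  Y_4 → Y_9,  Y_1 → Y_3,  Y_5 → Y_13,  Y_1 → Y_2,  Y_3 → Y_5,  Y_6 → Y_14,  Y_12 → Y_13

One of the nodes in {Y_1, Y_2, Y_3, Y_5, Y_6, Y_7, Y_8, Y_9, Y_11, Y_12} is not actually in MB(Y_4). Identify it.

Y_11

A node's Markov blanket = Pa ∪ Ch ∪ (parents of Ch other than the node itself).
Children of Y_4: Y_5, Y_8, Y_9, Y_12.
Y_4's parents: Y_2, Y_3.
Other parents of Y_4's children:
  Y_5: Y_2, Y_3
  Y_8: Y_2, Y_5, Y_7
  Y_9: Y_1, Y_2, Y_5
  Y_12: Y_1, Y_3, Y_5, Y_6, Y_9
MB(Y_4) = {Y_1, Y_2, Y_3, Y_5, Y_6, Y_7, Y_8, Y_9, Y_12}.
Y_11 is neither a parent, child, nor co-parent of Y_4, so it does not belong.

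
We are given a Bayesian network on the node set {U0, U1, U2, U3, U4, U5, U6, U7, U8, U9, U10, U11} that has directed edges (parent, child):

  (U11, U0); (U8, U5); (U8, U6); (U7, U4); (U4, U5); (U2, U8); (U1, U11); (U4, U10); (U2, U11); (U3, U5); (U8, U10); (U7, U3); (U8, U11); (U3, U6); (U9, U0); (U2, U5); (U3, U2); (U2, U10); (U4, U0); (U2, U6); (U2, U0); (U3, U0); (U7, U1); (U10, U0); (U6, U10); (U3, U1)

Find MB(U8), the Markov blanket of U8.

Recall MB(v) = parents ∪ children ∪ spouses, where spouses are the other parents of v's children.
U8 has parent U2.
Children of U8: U5, U6, U10, U11.
Co-parents of U8 (other parents of its children):
  U6: U2, U3
  U10: U2, U4, U6
  U5: U2, U3, U4
  U11: U1, U2
MB(U8) = {U1, U2, U3, U4, U5, U6, U10, U11}.

{U1, U2, U3, U4, U5, U6, U10, U11}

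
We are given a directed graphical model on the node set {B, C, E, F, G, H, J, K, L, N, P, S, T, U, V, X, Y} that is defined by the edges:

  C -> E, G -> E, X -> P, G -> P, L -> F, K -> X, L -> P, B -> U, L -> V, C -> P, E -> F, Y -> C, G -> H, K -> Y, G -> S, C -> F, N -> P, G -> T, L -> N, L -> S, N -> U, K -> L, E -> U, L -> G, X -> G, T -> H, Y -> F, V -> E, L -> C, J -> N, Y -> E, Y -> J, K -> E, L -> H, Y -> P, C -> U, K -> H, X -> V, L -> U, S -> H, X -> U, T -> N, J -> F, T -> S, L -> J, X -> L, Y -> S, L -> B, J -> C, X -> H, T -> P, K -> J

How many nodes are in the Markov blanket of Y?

13

Y's parents: K.
Y has children C, E, F, J, P, S.
For each child, the remaining parents (spouses of Y):
  J also has parents K, L.
  S also has parents G, L, T.
  C also has parents J, L.
  E also has parents C, G, K, V.
  parents(F) \ {Y} = {C, E, J, L}.
  P also has parents C, G, L, N, T, X.
MB(Y) = {C, E, F, G, J, K, L, N, P, S, T, V, X}, which has 13 nodes.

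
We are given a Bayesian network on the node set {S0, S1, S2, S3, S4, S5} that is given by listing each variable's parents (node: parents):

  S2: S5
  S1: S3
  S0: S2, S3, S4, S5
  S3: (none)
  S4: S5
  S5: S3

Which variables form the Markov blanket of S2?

The Markov blanket of a node is its parents, its children, and the other parents of its children.
S2 has parent S5.
S2 has child S0.
For each child, the remaining parents (spouses of S2):
  S0: S3, S4, S5
Union: {S5} ∪ {S0} ∪ {S3, S4, S5} = {S0, S3, S4, S5}.

{S0, S3, S4, S5}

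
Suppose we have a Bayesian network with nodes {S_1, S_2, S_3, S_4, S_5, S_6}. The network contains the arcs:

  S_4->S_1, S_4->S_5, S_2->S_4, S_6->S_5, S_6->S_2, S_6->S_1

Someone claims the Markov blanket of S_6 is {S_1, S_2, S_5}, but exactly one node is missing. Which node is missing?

Parents of S_6: none.
Ch(S_6) = {S_1, S_2, S_5}.
For each child, the remaining parents (spouses of S_6):
  S_2: no additional parents.
  S_5 also has parent S_4.
  parents(S_1) \ {S_6} = {S_4}.
MB(S_6) = {S_1, S_2, S_4, S_5}.
Comparing with the claimed set, S_4 is missing.

S_4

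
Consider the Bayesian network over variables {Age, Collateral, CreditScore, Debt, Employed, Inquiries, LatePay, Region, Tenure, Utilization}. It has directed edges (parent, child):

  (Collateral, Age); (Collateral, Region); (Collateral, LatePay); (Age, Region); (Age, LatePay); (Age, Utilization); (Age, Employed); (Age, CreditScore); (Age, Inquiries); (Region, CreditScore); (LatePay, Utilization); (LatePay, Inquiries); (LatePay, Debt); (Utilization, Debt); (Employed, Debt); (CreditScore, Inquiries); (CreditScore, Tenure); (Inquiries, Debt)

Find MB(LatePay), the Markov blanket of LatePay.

Ch(LatePay) = {Debt, Inquiries, Utilization}.
LatePay has parents Age, Collateral.
For each child, the remaining parents (spouses of LatePay):
  Utilization also has parent Age.
  Inquiries's other parents are Age, CreditScore.
  parents(Debt) \ {LatePay} = {Employed, Inquiries, Utilization}.
MB(LatePay) = {Age, Collateral, CreditScore, Debt, Employed, Inquiries, Utilization}.

{Age, Collateral, CreditScore, Debt, Employed, Inquiries, Utilization}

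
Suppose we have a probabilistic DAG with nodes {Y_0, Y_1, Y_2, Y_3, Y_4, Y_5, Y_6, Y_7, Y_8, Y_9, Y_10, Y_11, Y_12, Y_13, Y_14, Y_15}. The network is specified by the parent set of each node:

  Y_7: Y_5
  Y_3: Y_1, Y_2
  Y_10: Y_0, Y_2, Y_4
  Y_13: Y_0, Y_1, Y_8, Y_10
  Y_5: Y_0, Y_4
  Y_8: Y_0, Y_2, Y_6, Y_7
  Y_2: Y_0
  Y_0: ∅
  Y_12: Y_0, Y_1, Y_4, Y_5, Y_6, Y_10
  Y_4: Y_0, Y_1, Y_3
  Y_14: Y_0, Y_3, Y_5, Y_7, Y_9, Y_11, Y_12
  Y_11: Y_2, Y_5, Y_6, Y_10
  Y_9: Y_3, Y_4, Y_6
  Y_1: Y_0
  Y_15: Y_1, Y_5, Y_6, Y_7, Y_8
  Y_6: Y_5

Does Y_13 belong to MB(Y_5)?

Pa(Y_5) = {Y_0, Y_4}.
Children of Y_5: Y_6, Y_7, Y_11, Y_12, Y_14, Y_15.
Parents of each child, excluding Y_5:
  Y_6: —
  Y_7: —
  Y_11: Y_2, Y_6, Y_10
  Y_12: Y_0, Y_1, Y_4, Y_6, Y_10
  Y_14: Y_0, Y_3, Y_7, Y_9, Y_11, Y_12
  Y_15: Y_1, Y_6, Y_7, Y_8
MB(Y_5) = {Y_0, Y_1, Y_2, Y_3, Y_4, Y_6, Y_7, Y_8, Y_9, Y_10, Y_11, Y_12, Y_14, Y_15}; Y_13 is not in this set.

No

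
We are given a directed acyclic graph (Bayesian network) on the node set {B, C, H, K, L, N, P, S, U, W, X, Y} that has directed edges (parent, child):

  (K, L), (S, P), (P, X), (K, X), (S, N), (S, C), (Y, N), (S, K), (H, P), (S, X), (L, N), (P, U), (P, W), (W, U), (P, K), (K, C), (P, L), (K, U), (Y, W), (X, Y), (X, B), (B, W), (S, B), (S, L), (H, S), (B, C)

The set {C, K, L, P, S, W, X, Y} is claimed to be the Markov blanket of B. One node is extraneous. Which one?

L

A node's Markov blanket = Pa ∪ Ch ∪ (parents of Ch other than the node itself).
Children of B: C, W.
B's parents: S, X.
For each child, the remaining parents (spouses of B):
  parents(C) \ {B} = {K, S}.
  W's other parents are P, Y.
MB(B) = {C, K, P, S, W, X, Y}.
L is neither a parent, child, nor co-parent of B, so it does not belong.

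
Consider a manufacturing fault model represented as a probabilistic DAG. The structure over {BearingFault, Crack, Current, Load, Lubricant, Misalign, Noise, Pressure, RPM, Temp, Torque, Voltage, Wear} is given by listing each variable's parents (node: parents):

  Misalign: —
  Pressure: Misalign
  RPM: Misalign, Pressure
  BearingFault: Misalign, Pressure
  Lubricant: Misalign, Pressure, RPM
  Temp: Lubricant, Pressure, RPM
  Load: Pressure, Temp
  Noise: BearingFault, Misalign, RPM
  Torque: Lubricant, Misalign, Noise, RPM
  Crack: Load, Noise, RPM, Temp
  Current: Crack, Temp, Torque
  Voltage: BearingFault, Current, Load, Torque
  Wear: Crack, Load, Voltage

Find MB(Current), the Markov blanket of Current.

{BearingFault, Crack, Load, Temp, Torque, Voltage}

By definition, MB(Current) is built from Current's parents, Current's children, and the co-parents of Current.
Current's parents: Crack, Temp, Torque.
Current's children: Voltage.
For each child, the remaining parents (spouses of Current):
  Voltage: BearingFault, Load, Torque
Union: {Crack, Temp, Torque} ∪ {Voltage} ∪ {BearingFault, Load, Torque} = {BearingFault, Crack, Load, Temp, Torque, Voltage}.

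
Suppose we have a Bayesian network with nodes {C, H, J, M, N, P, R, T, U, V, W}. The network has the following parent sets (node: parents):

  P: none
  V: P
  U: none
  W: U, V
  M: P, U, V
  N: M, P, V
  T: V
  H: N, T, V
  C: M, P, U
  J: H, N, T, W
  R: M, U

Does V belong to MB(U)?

Yes

V is a co-parent of U: both are parents of W, M.
So V ∈ MB(U).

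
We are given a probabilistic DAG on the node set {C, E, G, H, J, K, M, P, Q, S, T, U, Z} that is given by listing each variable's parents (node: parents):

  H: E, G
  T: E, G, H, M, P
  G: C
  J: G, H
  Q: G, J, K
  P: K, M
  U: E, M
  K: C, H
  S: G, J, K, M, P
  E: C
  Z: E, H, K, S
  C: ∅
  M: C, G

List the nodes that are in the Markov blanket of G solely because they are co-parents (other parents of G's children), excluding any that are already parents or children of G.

Children of G: H, J, M, Q, S, T.
  H's other parent is E.
  J also has parent H.
  parents(M) \ {G} = {C}.
  Q's other parents are J, K.
  S's other parents are J, K, M, P.
  parents(T) \ {G} = {E, H, M, P}.
Excluding nodes already adjacent to G (C, H, J, M, Q, S, T), the co-parent-only contribution is {E, K, P}.

{E, K, P}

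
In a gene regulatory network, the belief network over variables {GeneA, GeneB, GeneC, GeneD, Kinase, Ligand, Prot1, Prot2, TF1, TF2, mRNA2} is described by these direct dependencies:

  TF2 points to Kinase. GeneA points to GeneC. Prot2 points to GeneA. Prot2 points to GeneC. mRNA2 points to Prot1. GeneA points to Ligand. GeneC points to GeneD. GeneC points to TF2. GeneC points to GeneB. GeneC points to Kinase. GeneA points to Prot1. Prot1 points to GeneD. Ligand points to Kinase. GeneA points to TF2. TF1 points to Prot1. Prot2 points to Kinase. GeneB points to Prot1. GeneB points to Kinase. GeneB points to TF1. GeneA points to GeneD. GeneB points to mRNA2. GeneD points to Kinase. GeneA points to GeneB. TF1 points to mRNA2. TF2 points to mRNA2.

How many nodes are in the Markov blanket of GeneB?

10

By definition, MB(GeneB) is built from GeneB's parents, GeneB's children, and the co-parents of GeneB.
GeneB has children Kinase, Prot1, TF1, mRNA2.
GeneB's parents: GeneA, GeneC.
Co-parents of GeneB (other parents of its children):
  TF1: —
  mRNA2: TF1, TF2
  Prot1: GeneA, TF1, mRNA2
  Kinase: GeneC, GeneD, Ligand, Prot2, TF2
MB(GeneB) = {GeneA, GeneC, GeneD, Kinase, Ligand, Prot1, Prot2, TF1, TF2, mRNA2}, which has 10 nodes.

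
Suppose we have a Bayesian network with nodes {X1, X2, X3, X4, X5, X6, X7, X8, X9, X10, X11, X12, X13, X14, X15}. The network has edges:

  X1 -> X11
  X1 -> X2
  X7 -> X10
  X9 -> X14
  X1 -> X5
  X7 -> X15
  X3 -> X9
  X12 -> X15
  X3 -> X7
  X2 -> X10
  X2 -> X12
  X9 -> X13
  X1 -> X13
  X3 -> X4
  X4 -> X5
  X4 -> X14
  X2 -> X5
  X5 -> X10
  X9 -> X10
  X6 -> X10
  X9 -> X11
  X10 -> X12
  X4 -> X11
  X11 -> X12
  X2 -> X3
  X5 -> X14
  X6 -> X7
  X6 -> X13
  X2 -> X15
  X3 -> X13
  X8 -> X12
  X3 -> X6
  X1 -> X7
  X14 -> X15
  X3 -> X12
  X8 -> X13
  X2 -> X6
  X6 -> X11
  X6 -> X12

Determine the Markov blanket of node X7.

{X1, X2, X3, X5, X6, X9, X10, X12, X14, X15}

X7's parents: X1, X3, X6.
X7's children: X10, X15.
For each child, the remaining parents (spouses of X7):
  parents(X10) \ {X7} = {X2, X5, X6, X9}.
  parents(X15) \ {X7} = {X2, X12, X14}.
So the Markov blanket of X7 is {X1, X2, X3, X5, X6, X9, X10, X12, X14, X15}.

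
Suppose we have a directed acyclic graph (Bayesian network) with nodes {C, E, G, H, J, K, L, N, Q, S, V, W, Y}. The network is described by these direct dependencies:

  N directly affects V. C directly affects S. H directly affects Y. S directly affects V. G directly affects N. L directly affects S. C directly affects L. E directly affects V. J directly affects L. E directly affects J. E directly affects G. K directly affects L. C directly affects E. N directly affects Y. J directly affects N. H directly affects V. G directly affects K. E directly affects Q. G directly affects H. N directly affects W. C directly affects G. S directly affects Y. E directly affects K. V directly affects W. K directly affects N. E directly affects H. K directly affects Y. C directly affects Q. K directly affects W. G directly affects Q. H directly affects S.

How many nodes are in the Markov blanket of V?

Pa(V) = {E, H, N, S}.
Ch(V) = {W}.
Parents of each child, excluding V:
  parents(W) \ {V} = {K, N}.
MB(V) = {E, H, K, N, S, W}, which has 6 nodes.

6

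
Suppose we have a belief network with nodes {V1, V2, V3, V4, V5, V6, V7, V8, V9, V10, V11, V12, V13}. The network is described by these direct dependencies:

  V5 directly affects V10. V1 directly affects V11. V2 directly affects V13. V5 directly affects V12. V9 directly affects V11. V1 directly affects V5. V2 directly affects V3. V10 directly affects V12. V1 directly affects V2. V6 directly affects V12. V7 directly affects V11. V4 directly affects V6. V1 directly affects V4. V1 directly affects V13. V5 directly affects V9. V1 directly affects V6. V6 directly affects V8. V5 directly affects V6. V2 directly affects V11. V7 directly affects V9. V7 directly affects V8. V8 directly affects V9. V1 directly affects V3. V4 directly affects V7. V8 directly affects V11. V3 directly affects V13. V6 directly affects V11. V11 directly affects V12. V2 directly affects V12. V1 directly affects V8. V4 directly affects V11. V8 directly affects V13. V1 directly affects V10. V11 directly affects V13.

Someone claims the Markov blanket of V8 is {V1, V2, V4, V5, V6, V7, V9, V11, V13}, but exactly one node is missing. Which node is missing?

V8's parents: V1, V6, V7.
Children of V8: V9, V11, V13.
Parents of each child, excluding V8:
  V9's other parents are V5, V7.
  parents(V11) \ {V8} = {V1, V2, V4, V6, V7, V9}.
  V13 also has parents V1, V2, V3, V11.
MB(V8) = {V1, V2, V3, V4, V5, V6, V7, V9, V11, V13}.
Comparing with the claimed set, V3 is missing.

V3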